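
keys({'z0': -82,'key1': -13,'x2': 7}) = ['z0', 'key1', 'x2']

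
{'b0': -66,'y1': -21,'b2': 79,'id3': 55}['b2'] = 79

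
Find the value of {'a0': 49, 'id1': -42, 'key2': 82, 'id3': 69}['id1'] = -42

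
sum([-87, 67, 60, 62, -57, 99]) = 144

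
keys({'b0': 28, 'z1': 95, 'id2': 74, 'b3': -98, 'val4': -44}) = ['b0', 'z1', 'id2', 'b3', 'val4']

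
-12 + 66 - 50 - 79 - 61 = -136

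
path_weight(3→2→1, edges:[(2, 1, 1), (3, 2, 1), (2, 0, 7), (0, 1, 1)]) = w(3→2)=1 + w(2→1)=1
= 2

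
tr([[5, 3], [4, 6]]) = 11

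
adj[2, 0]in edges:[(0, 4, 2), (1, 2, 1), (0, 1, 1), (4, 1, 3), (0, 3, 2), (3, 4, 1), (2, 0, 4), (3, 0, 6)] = 4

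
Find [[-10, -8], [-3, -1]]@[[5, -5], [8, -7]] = [[-114, 106], [-23, 22]]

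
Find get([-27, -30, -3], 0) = -27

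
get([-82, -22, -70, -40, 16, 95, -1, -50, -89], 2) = -70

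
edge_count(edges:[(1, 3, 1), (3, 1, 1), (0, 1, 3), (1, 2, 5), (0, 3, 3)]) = 5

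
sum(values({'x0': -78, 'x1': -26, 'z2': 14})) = (-78) + (-26) + 14
= -90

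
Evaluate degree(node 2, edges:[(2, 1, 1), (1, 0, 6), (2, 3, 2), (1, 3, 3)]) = 2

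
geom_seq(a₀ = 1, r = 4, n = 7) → [1, 4, 16, 64, 256, 1024, 4096]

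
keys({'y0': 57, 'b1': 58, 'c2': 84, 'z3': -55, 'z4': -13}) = ['y0', 'b1', 'c2', 'z3', 'z4']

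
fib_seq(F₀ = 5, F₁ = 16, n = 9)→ F_2 = F_1 + F_0 = 21
F_3 = F_2 + F_1 = 37
F_4 = F_3 + F_2 = 58
...
= [5, 16, 21, 37, 58, 95, 153, 248, 401]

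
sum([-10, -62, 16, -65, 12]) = (-10) + (-62) + 16 + (-65) + 12
= -109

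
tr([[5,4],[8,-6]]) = diagonal: 5 + (-6)
= -1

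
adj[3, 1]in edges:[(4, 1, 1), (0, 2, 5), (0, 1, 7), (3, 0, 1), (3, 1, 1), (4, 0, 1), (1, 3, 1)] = 1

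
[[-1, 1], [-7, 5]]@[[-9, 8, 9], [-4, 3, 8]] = [[5, -5, -1], [43, -41, -23]]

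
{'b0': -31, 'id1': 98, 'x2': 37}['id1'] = 98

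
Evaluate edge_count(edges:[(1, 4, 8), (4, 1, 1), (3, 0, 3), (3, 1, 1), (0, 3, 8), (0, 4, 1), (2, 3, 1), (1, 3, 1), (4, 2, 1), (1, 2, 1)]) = 10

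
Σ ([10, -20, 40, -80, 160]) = 10 + -20 + 40 + -80 + 160
= 110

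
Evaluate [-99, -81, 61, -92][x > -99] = [-81, 61, -92]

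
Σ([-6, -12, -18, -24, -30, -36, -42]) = -168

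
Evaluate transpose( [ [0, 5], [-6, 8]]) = [[0, -6], [5, 8]]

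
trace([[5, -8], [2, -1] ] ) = 4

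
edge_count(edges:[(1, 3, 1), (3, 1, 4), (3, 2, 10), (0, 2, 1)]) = 4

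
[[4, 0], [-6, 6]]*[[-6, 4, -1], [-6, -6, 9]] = C[0][0] = (4)*(-6) + (0)*(-6) = -24
C[0][1] = (4)*(4) + (0)*(-6) = 16
C[0][2] = (4)*(-1) + (0)*(9) = -4
C[1][0] = (-6)*(-6) + (6)*(-6) = 0
C[1][1] = (-6)*(4) + (6)*(-6) = -60
C[1][2] = (-6)*(-1) + (6)*(9) = 60
= [[-24, 16, -4], [0, -60, 60]]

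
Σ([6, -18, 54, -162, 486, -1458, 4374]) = 6 + -18 + 54 + -162 + 486 + -1458 + 4374
= 3282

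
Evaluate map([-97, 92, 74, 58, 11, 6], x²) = [9409, 8464, 5476, 3364, 121, 36]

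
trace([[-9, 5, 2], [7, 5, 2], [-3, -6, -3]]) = diagonal: (-9) + 5 + (-3)
= -7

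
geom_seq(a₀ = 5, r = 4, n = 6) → [5, 20, 80, 320, 1280, 5120]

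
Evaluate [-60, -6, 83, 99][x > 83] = keep x where x > 83: -60✗, -6✗, 83✗, 99✓
= [99]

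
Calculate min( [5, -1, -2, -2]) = -2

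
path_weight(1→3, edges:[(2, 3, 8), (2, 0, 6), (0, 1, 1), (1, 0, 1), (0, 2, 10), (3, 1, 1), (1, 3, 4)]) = w(1→3)=4
= 4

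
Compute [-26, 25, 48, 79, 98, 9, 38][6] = 38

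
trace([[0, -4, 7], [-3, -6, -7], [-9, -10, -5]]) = diagonal: 0 + (-6) + (-5)
= -11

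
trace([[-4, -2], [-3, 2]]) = diagonal: (-4) + 2
= -2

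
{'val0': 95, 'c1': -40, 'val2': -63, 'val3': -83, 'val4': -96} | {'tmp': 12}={'val0': 95, 'c1': -40, 'val2': -63, 'val3': -83, 'val4': -96, 'tmp': 12}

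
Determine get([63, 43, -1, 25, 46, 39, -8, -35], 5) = 39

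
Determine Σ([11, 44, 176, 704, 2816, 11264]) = 11 + 44 + 176 + 704 + 2816 + 11264
= 15015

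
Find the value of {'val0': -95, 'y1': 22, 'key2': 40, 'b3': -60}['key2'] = 40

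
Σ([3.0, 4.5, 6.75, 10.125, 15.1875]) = 39.5625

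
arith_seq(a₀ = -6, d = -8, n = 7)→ [-6, -14, -22, -30, -38, -46, -54]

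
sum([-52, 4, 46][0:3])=-2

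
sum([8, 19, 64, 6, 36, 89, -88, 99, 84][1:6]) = 214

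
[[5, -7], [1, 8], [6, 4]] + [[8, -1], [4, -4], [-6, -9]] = [[13, -8], [5, 4], [0, -5]]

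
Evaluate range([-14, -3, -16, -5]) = 13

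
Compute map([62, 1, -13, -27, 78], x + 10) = 62+10=72, 1+10=11, -13+10=-3, -27+10=-17, 78+10=88
= [72, 11, -3, -17, 88]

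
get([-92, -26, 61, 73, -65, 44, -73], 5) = 44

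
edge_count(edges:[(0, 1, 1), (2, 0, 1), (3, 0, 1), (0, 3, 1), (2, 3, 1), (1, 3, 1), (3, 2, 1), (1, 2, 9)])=8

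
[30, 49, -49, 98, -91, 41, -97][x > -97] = keep x where x > -97: 30✓, 49✓, -49✓, 98✓, -91✓, 41✓, -97✗
= [30, 49, -49, 98, -91, 41]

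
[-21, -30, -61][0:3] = [-21, -30, -61]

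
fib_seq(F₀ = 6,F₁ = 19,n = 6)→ [6, 19, 25, 44, 69, 113]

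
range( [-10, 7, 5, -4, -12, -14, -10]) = 21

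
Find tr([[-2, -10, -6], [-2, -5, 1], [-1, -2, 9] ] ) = 2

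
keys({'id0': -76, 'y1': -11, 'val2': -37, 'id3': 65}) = ['id0', 'y1', 'val2', 'id3']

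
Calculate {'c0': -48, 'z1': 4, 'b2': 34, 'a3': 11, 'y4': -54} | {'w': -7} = {'c0': -48, 'z1': 4, 'b2': 34, 'a3': 11, 'y4': -54, 'w': -7}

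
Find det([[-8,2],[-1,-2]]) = 18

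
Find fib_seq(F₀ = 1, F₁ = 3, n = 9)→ [1, 3, 4, 7, 11, 18, 29, 47, 76]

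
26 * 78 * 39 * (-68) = -5378256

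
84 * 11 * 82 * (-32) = -2424576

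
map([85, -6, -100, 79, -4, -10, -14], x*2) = [170, -12, -200, 158, -8, -20, -28]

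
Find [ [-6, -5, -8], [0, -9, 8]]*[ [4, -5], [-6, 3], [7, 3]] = C[0][0] = (-6)*(4) + (-5)*(-6) + (-8)*(7) = -50
C[0][1] = (-6)*(-5) + (-5)*(3) + (-8)*(3) = -9
C[1][0] = (0)*(4) + (-9)*(-6) + (8)*(7) = 110
C[1][1] = (0)*(-5) + (-9)*(3) + (8)*(3) = -3
= [[-50, -9], [110, -3]]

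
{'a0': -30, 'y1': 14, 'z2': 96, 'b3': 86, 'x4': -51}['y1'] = 14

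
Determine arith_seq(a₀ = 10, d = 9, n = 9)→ a_0 = 10 + 0*9 = 10
a_1 = 10 + 1*9 = 19
a_2 = 10 + 2*9 = 28
...
= [10, 19, 28, 37, 46, 55, 64, 73, 82]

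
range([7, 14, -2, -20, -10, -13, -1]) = 34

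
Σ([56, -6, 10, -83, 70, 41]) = 88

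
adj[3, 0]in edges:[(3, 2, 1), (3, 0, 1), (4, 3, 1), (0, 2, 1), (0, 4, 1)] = 1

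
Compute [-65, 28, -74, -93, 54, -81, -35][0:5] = [-65, 28, -74, -93, 54]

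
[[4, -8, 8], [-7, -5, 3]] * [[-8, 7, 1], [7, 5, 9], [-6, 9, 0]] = C[0][0] = (4)*(-8) + (-8)*(7) + (8)*(-6) = -136
C[0][1] = (4)*(7) + (-8)*(5) + (8)*(9) = 60
C[0][2] = (4)*(1) + (-8)*(9) + (8)*(0) = -68
C[1][0] = (-7)*(-8) + (-5)*(7) + (3)*(-6) = 3
C[1][1] = (-7)*(7) + (-5)*(5) + (3)*(9) = -47
C[1][2] = (-7)*(1) + (-5)*(9) + (3)*(0) = -52
= [[-136, 60, -68], [3, -47, -52]]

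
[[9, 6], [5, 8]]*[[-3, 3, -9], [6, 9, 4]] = [[9, 81, -57], [33, 87, -13]]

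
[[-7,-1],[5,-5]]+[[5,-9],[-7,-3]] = [[-2, -10], [-2, -8]]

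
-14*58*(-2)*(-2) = -3248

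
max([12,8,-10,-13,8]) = 12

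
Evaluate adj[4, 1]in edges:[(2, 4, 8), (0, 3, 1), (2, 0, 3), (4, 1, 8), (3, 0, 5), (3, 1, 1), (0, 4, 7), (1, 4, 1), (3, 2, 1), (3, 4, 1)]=8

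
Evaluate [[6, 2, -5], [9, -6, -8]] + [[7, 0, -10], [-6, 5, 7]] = [[13, 2, -15], [3, -1, -1]]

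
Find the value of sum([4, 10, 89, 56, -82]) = 77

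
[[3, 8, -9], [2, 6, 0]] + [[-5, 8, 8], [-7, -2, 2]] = [[-2, 16, -1], [-5, 4, 2]]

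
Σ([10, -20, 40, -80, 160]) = 10 + -20 + 40 + -80 + 160
= 110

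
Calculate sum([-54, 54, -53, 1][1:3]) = 1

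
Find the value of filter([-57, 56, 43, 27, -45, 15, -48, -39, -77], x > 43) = keep x where x > 43: -57✗, 56✓, 43✗, 27✗, -45✗, 15✗, -48✗, -39✗, -77✗
= [56]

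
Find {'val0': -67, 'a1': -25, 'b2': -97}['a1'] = -25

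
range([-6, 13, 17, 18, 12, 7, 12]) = 24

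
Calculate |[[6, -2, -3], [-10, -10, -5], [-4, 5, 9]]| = (1)*(6)*det([[-10, -5], [5, 9]]) + (-1)*(-2)*det([[-10, -5], [-4, 9]]) + (1)*(-3)*det([[-10, -10], [-4, 5]])
= -390 + -220 + 270
= -340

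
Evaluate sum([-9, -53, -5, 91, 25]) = (-9) + (-53) + (-5) + 91 + 25
= 49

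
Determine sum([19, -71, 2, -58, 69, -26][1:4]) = slice → [-71, 2, -58]
(-71) + 2 + (-58)
= -127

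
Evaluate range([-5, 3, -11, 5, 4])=16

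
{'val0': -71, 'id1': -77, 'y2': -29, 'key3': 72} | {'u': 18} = {'val0': -71, 'id1': -77, 'y2': -29, 'key3': 72, 'u': 18}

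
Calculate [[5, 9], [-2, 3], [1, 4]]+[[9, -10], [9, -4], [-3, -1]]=[[14, -1], [7, -1], [-2, 3]]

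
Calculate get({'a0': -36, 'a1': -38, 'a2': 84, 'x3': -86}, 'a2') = 84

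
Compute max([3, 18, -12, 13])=18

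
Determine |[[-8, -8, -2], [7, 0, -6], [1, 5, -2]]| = (1)*(-8)*det([[0, -6], [5, -2]]) + (-1)*(-8)*det([[7, -6], [1, -2]]) + (1)*(-2)*det([[7, 0], [1, 5]])
= -240 + -64 + -70
= -374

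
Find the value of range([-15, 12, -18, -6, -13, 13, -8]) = 31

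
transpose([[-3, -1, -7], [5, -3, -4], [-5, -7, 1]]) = [[-3, 5, -5], [-1, -3, -7], [-7, -4, 1]]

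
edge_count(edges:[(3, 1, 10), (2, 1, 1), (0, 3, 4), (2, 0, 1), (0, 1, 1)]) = 5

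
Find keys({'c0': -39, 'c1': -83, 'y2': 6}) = ['c0', 'c1', 'y2']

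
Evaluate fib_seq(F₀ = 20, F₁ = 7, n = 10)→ [20, 7, 27, 34, 61, 95, 156, 251, 407, 658]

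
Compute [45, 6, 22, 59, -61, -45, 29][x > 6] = keep x where x > 6: 45✓, 6✗, 22✓, 59✓, -61✗, -45✗, 29✓
= [45, 22, 59, 29]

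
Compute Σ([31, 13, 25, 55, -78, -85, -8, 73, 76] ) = 102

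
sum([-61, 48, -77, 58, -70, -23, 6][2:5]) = -89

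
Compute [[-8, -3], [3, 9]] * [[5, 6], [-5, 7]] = C[0][0] = (-8)*(5) + (-3)*(-5) = -25
C[0][1] = (-8)*(6) + (-3)*(7) = -69
C[1][0] = (3)*(5) + (9)*(-5) = -30
C[1][1] = (3)*(6) + (9)*(7) = 81
= [[-25, -69], [-30, 81]]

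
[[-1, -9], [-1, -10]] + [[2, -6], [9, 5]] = [[1, -15], [8, -5]]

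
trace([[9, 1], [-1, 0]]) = diagonal: 9 + 0
= 9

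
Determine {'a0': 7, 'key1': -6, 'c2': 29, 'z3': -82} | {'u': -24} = {'a0': 7, 'key1': -6, 'c2': 29, 'z3': -82, 'u': -24}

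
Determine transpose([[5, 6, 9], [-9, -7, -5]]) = [[5, -9], [6, -7], [9, -5]]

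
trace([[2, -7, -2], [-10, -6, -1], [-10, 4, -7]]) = diagonal: 2 + (-6) + (-7)
= -11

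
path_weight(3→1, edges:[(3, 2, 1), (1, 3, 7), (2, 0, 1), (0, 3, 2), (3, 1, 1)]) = w(3→1)=1
= 1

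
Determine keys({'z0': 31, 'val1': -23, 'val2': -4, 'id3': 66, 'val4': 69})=['z0', 'val1', 'val2', 'id3', 'val4']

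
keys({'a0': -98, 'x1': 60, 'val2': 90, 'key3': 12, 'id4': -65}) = ['a0', 'x1', 'val2', 'key3', 'id4']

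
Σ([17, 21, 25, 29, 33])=17 + 21 + 25 + 29 + 33
= 125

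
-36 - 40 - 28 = -104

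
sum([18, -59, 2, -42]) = 18 + (-59) + 2 + (-42)
= -81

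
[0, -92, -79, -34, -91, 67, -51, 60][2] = -79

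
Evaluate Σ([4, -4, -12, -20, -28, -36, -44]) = -140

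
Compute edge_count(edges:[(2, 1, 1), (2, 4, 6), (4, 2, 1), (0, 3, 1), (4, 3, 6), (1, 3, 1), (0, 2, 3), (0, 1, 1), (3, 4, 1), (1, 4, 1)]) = 10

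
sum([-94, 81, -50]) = (-94) + 81 + (-50)
= -63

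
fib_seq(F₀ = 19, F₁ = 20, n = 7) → [19, 20, 39, 59, 98, 157, 255]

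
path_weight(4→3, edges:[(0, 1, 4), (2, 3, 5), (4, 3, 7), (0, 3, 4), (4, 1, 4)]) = w(4→3)=7
= 7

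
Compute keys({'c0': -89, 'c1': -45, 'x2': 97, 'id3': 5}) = ['c0', 'c1', 'x2', 'id3']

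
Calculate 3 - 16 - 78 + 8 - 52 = -135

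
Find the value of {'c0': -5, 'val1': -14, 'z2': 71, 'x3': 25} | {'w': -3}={'c0': -5, 'val1': -14, 'z2': 71, 'x3': 25, 'w': -3}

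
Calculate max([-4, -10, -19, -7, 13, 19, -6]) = 19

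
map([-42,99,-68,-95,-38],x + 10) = -42+10=-32, 99+10=109, -68+10=-58, -95+10=-85, -38+10=-28
= [-32, 109, -58, -85, -28]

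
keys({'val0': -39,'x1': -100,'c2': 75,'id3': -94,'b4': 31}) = ['val0', 'x1', 'c2', 'id3', 'b4']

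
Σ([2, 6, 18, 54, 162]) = 2 + 6 + 18 + 54 + 162
= 242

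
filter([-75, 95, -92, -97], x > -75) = [95]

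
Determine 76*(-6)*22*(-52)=521664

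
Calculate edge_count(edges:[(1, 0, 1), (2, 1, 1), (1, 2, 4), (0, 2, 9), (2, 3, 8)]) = 5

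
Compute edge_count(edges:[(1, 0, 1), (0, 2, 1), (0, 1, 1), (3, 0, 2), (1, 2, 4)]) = 5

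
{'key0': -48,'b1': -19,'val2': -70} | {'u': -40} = {'key0': -48, 'b1': -19, 'val2': -70, 'u': -40}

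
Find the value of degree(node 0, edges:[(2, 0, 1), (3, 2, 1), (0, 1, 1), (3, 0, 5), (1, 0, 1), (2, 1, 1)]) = incident: (2,0), (0,1), (3,0), (1,0)
= 4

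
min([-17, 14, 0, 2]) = -17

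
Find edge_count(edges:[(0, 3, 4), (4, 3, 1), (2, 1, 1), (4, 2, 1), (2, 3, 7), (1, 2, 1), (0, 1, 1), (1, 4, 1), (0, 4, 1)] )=9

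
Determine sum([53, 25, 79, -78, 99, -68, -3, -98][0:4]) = 79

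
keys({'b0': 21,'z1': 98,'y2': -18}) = ['b0', 'z1', 'y2']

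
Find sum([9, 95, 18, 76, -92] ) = 106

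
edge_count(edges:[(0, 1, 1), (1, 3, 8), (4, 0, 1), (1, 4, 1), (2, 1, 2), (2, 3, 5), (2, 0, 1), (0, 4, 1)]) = 8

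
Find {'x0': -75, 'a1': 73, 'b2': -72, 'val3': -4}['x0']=-75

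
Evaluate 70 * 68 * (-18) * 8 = -685440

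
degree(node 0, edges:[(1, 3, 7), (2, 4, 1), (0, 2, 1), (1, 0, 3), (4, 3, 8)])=incident: (0,2), (1,0)
= 2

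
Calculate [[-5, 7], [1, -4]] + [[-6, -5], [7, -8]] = [[-11, 2], [8, -12]]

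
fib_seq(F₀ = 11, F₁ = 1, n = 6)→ F_2 = F_1 + F_0 = 12
F_3 = F_2 + F_1 = 13
F_4 = F_3 + F_2 = 25
...
= [11, 1, 12, 13, 25, 38]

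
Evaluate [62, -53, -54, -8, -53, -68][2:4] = [-54, -8]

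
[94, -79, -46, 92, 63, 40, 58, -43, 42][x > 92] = [94]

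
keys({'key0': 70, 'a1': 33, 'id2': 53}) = ['key0', 'a1', 'id2']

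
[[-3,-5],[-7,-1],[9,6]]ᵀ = [[-3, -7, 9], [-5, -1, 6]]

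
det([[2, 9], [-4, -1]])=(2)*(-1) - (9)*(-4)
= 34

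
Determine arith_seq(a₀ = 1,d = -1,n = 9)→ [1, 0, -1, -2, -3, -4, -5, -6, -7]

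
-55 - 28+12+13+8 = -50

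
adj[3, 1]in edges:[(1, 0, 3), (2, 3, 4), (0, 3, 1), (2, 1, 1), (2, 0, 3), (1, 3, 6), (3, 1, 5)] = 5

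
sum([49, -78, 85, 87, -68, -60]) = 15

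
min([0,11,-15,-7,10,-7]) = -15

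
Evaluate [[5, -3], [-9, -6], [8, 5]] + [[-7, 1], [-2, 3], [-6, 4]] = [[-2, -2], [-11, -3], [2, 9]]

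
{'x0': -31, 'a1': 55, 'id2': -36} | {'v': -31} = {'x0': -31, 'a1': 55, 'id2': -36, 'v': -31}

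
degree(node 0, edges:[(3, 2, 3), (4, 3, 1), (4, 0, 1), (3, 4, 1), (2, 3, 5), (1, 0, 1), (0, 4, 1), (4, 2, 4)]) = incident: (4,0), (1,0), (0,4)
= 3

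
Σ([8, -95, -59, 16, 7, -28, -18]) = 8 + (-95) + (-59) + 16 + 7 + (-28) + (-18)
= -169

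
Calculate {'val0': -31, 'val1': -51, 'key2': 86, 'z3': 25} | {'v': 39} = {'val0': -31, 'val1': -51, 'key2': 86, 'z3': 25, 'v': 39}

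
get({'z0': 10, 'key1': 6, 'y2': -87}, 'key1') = 6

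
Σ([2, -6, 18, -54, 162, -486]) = 2 + -6 + 18 + -54 + 162 + -486
= -364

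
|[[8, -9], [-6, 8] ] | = 10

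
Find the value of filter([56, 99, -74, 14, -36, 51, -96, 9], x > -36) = keep x where x > -36: 56✓, 99✓, -74✗, 14✓, -36✗, 51✓, -96✗, 9✓
= [56, 99, 14, 51, 9]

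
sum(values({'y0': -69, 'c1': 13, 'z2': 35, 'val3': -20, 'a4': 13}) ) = (-69) + 13 + 35 + (-20) + 13
= -28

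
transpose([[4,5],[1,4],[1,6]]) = [[4, 1, 1], [5, 4, 6]]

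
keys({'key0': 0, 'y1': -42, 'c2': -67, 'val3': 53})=['key0', 'y1', 'c2', 'val3']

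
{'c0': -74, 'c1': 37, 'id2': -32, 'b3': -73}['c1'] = 37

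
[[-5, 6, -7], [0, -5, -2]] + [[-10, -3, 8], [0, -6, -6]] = [[-15, 3, 1], [0, -11, -8]]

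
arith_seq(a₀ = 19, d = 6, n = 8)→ [19, 25, 31, 37, 43, 49, 55, 61]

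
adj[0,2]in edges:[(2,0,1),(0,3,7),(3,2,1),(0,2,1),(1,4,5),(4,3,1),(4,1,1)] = 1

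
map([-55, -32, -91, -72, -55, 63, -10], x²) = (-55)²=3025, (-32)²=1024, (-91)²=8281, (-72)²=5184, (-55)²=3025, (63)²=3969, (-10)²=100
= [3025, 1024, 8281, 5184, 3025, 3969, 100]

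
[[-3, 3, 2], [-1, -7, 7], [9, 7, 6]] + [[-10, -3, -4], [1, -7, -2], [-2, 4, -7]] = [[-13, 0, -2], [0, -14, 5], [7, 11, -1]]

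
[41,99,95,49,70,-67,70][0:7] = [41, 99, 95, 49, 70, -67, 70]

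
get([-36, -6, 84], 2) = 84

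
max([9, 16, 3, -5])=16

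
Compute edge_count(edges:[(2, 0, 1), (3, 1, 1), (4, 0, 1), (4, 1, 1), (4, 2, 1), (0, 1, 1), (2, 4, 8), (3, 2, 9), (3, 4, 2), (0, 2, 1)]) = 10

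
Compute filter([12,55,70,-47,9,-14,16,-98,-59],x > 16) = keep x where x > 16: 12✗, 55✓, 70✓, -47✗, 9✗, -14✗, 16✗, -98✗, -59✗
= [55, 70]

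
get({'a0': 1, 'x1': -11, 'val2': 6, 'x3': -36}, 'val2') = 6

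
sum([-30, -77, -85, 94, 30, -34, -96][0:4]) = slice → [-30, -77, -85, 94]
(-30) + (-77) + (-85) + 94
= -98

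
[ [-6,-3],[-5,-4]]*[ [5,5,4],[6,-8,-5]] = [[-48, -6, -9], [-49, 7, 0]]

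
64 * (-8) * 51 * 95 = -2480640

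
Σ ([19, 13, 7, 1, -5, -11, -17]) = 19 + 13 + 7 + 1 + (-5) + (-11) + (-17)
= 7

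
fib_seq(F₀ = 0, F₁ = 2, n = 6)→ F_2 = F_1 + F_0 = 2
F_3 = F_2 + F_1 = 4
F_4 = F_3 + F_2 = 6
...
= [0, 2, 2, 4, 6, 10]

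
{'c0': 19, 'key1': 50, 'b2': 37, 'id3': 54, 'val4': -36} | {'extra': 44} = {'c0': 19, 'key1': 50, 'b2': 37, 'id3': 54, 'val4': -36, 'extra': 44}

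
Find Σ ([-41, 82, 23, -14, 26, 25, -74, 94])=121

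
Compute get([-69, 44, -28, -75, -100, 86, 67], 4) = -100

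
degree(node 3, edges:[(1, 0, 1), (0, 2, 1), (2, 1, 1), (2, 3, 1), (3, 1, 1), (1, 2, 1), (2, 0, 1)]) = incident: (2,3), (3,1)
= 2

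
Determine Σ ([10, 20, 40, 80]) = 150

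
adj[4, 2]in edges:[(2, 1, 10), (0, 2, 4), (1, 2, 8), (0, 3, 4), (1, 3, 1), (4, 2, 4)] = 4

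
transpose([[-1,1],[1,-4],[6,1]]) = [[-1, 1, 6], [1, -4, 1]]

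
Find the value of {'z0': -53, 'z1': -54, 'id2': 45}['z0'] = -53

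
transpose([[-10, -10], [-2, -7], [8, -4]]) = [[-10, -2, 8], [-10, -7, -4]]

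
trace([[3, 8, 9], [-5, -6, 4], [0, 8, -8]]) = diagonal: 3 + (-6) + (-8)
= -11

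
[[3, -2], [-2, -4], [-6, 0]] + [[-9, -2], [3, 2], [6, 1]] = [[-6, -4], [1, -2], [0, 1]]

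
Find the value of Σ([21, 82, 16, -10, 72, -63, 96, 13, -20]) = 21 + 82 + 16 + (-10) + 72 + (-63) + 96 + 13 + (-20)
= 207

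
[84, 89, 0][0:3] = [84, 89, 0]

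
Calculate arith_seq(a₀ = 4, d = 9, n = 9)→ a_0 = 4 + 0*9 = 4
a_1 = 4 + 1*9 = 13
a_2 = 4 + 2*9 = 22
...
= [4, 13, 22, 31, 40, 49, 58, 67, 76]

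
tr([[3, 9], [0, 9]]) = 12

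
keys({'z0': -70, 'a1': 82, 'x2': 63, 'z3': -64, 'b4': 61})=['z0', 'a1', 'x2', 'z3', 'b4']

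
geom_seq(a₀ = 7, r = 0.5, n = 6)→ a_0 = 7*0.5^0 = 7.0
a_1 = 7*0.5^1 = 3.5
a_2 = 7*0.5^2 = 1.75
...
= [7.0, 3.5, 1.75, 0.875, 0.4375, 0.21875]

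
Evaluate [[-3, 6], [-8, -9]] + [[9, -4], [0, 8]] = [[6, 2], [-8, -1]]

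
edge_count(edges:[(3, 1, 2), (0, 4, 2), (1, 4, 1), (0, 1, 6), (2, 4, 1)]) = 5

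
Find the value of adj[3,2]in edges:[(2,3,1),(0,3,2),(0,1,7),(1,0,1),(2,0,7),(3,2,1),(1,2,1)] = 1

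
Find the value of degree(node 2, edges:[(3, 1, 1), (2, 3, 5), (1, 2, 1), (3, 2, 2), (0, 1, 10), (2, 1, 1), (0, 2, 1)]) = 5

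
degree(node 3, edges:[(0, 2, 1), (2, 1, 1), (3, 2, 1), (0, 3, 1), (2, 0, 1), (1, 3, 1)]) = incident: (3,2), (0,3), (1,3)
= 3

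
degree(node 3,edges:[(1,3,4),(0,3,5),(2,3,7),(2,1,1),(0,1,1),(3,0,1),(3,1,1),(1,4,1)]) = incident: (1,3), (0,3), (2,3), (3,0), (3,1)
= 5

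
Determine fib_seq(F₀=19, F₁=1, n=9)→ F_2 = F_1 + F_0 = 20
F_3 = F_2 + F_1 = 21
F_4 = F_3 + F_2 = 41
...
= [19, 1, 20, 21, 41, 62, 103, 165, 268]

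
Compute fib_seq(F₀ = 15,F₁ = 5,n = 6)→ [15, 5, 20, 25, 45, 70]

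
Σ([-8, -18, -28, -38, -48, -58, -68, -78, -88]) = -432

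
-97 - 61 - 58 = -216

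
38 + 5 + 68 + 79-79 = 111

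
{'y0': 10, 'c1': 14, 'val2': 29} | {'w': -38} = {'y0': 10, 'c1': 14, 'val2': 29, 'w': -38}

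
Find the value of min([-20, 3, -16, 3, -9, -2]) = -20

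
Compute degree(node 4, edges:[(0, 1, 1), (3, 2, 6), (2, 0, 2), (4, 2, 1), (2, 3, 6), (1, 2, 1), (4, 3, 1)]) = 2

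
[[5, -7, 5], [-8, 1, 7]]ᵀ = [[5, -8], [-7, 1], [5, 7]]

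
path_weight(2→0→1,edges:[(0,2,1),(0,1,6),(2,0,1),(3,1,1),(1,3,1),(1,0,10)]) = w(2→0)=1 + w(0→1)=6
= 7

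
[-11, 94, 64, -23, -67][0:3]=[-11, 94, 64]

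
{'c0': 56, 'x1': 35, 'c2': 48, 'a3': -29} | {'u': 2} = {'c0': 56, 'x1': 35, 'c2': 48, 'a3': -29, 'u': 2}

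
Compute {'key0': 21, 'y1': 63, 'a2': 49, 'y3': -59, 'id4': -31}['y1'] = 63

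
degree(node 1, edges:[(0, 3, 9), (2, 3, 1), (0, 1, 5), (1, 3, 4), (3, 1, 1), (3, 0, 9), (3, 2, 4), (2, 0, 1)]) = incident: (0,1), (1,3), (3,1)
= 3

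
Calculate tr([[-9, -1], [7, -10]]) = -19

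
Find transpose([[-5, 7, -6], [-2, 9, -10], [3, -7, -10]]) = [[-5, -2, 3], [7, 9, -7], [-6, -10, -10]]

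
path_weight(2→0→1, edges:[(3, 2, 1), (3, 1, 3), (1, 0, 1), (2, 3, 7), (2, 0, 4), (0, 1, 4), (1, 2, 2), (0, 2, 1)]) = 8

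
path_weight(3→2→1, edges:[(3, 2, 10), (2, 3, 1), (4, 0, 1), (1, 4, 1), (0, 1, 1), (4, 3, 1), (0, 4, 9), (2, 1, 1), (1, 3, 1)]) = w(3→2)=10 + w(2→1)=1
= 11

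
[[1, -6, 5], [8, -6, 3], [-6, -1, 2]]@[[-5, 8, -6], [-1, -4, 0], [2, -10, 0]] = [[11, -18, -6], [-28, 58, -48], [35, -64, 36]]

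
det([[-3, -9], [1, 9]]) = (-3)*(9) - (-9)*(1)
= -18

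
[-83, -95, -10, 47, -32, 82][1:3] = [-95, -10]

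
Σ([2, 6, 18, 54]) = 2 + 6 + 18 + 54
= 80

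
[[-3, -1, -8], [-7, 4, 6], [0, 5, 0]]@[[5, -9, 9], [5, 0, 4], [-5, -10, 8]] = C[0][0] = (-3)*(5) + (-1)*(5) + (-8)*(-5) = 20
C[0][1] = (-3)*(-9) + (-1)*(0) + (-8)*(-10) = 107
C[0][2] = (-3)*(9) + (-1)*(4) + (-8)*(8) = -95
C[1][0] = (-7)*(5) + (4)*(5) + (6)*(-5) = -45
C[1][1] = (-7)*(-9) + (4)*(0) + (6)*(-10) = 3
C[1][2] = (-7)*(9) + (4)*(4) + (6)*(8) = 1
... (3 more cells)
= [[20, 107, -95], [-45, 3, 1], [25, 0, 20]]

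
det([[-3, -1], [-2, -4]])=10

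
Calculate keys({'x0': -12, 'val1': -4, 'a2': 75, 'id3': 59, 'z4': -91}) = ['x0', 'val1', 'a2', 'id3', 'z4']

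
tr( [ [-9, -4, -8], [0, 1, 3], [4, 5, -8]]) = -16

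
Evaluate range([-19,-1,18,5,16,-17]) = 37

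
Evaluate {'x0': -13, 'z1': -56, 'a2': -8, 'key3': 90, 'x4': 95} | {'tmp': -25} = {'x0': -13, 'z1': -56, 'a2': -8, 'key3': 90, 'x4': 95, 'tmp': -25}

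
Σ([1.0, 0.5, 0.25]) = 1.0 + 0.5 + 0.25
= 1.75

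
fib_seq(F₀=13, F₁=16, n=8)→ [13, 16, 29, 45, 74, 119, 193, 312]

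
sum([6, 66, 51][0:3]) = slice → [6, 66, 51]
6 + 66 + 51
= 123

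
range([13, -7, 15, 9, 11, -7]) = 22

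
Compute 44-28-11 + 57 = 62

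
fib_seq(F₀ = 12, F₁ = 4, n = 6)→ [12, 4, 16, 20, 36, 56]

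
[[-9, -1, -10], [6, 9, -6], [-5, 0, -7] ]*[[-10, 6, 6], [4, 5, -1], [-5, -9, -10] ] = C[0][0] = (-9)*(-10) + (-1)*(4) + (-10)*(-5) = 136
C[0][1] = (-9)*(6) + (-1)*(5) + (-10)*(-9) = 31
C[0][2] = (-9)*(6) + (-1)*(-1) + (-10)*(-10) = 47
C[1][0] = (6)*(-10) + (9)*(4) + (-6)*(-5) = 6
C[1][1] = (6)*(6) + (9)*(5) + (-6)*(-9) = 135
C[1][2] = (6)*(6) + (9)*(-1) + (-6)*(-10) = 87
... (3 more cells)
= [[136, 31, 47], [6, 135, 87], [85, 33, 40]]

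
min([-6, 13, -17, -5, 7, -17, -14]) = -17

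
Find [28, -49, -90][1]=-49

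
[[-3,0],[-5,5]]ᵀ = [[-3, -5], [0, 5]]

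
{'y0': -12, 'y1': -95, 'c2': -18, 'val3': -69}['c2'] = -18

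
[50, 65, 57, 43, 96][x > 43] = keep x where x > 43: 50✓, 65✓, 57✓, 43✗, 96✓
= [50, 65, 57, 96]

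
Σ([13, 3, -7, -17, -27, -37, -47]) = -119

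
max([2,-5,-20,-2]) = 2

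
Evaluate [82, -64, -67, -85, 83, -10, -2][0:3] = [82, -64, -67]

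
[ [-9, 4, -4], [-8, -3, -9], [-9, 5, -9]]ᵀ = [[-9, -8, -9], [4, -3, 5], [-4, -9, -9]]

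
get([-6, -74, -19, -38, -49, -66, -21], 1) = -74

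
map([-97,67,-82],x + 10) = [-87, 77, -72]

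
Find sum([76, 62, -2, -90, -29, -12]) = 76 + 62 + (-2) + (-90) + (-29) + (-12)
= 5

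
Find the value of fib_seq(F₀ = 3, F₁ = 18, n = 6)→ F_2 = F_1 + F_0 = 21
F_3 = F_2 + F_1 = 39
F_4 = F_3 + F_2 = 60
...
= [3, 18, 21, 39, 60, 99]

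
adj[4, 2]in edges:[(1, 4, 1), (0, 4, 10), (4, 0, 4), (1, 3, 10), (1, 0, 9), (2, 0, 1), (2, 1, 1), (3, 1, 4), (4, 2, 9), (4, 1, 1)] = 9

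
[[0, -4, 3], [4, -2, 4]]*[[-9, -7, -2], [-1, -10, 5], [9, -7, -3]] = C[0][0] = (0)*(-9) + (-4)*(-1) + (3)*(9) = 31
C[0][1] = (0)*(-7) + (-4)*(-10) + (3)*(-7) = 19
C[0][2] = (0)*(-2) + (-4)*(5) + (3)*(-3) = -29
C[1][0] = (4)*(-9) + (-2)*(-1) + (4)*(9) = 2
C[1][1] = (4)*(-7) + (-2)*(-10) + (4)*(-7) = -36
C[1][2] = (4)*(-2) + (-2)*(5) + (4)*(-3) = -30
= [[31, 19, -29], [2, -36, -30]]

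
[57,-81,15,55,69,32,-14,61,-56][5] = 32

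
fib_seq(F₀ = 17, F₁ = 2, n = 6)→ [17, 2, 19, 21, 40, 61]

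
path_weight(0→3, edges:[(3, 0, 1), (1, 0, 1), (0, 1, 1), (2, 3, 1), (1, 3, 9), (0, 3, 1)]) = 1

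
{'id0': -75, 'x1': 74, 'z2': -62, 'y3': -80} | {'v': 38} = {'id0': -75, 'x1': 74, 'z2': -62, 'y3': -80, 'v': 38}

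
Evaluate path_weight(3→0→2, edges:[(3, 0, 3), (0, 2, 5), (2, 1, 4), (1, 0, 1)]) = w(3→0)=3 + w(0→2)=5
= 8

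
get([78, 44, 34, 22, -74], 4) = -74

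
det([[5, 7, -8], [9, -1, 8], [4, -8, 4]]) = 816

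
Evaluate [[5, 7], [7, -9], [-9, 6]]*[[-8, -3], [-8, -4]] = C[0][0] = (5)*(-8) + (7)*(-8) = -96
C[0][1] = (5)*(-3) + (7)*(-4) = -43
C[1][0] = (7)*(-8) + (-9)*(-8) = 16
C[1][1] = (7)*(-3) + (-9)*(-4) = 15
C[2][0] = (-9)*(-8) + (6)*(-8) = 24
C[2][1] = (-9)*(-3) + (6)*(-4) = 3
= [[-96, -43], [16, 15], [24, 3]]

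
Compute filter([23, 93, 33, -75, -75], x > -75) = [23, 93, 33]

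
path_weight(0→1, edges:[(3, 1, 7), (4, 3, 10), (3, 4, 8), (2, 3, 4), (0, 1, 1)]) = w(0→1)=1
= 1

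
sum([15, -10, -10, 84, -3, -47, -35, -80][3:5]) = 81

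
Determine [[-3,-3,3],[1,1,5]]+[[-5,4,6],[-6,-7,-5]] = [[-8, 1, 9], [-5, -6, 0]]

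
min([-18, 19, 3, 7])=-18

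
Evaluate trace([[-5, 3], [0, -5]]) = -10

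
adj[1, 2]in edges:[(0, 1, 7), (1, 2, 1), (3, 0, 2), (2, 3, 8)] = 1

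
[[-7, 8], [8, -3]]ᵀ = [[-7, 8], [8, -3]]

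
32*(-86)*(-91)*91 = 22789312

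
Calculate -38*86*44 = -143792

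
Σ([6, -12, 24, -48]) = -30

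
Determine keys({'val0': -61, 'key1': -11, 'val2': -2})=['val0', 'key1', 'val2']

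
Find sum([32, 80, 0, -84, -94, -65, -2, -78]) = -211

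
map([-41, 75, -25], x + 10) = -41+10=-31, 75+10=85, -25+10=-15
= [-31, 85, -15]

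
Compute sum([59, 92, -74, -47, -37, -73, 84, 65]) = 69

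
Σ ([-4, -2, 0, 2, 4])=0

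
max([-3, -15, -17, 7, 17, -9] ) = 17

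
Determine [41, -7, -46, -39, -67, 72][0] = 41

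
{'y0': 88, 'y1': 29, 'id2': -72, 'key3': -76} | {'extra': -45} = {'y0': 88, 'y1': 29, 'id2': -72, 'key3': -76, 'extra': -45}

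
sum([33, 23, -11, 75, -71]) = 49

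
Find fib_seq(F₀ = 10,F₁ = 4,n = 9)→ [10, 4, 14, 18, 32, 50, 82, 132, 214]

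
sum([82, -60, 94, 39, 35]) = 82 + (-60) + 94 + 39 + 35
= 190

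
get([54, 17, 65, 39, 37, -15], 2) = 65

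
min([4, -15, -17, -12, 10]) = -17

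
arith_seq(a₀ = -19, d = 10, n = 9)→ a_0 = -19 + 0*10 = -19
a_1 = -19 + 1*10 = -9
a_2 = -19 + 2*10 = 1
...
= [-19, -9, 1, 11, 21, 31, 41, 51, 61]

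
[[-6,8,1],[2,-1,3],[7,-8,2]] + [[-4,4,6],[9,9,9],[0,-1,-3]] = [[-10, 12, 7], [11, 8, 12], [7, -9, -1]]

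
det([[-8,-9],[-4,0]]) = -36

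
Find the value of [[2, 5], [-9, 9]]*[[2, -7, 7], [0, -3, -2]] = [[4, -29, 4], [-18, 36, -81]]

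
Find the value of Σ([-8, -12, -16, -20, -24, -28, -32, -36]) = -176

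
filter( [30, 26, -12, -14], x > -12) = [30, 26]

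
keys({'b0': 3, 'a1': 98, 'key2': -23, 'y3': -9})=['b0', 'a1', 'key2', 'y3']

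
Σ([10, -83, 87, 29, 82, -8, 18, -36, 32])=10 + (-83) + 87 + 29 + 82 + (-8) + 18 + (-36) + 32
= 131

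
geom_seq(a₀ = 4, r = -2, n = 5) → a_0 = 4*(-2)^0 = 4
a_1 = 4*(-2)^1 = -8
a_2 = 4*(-2)^2 = 16
...
= [4, -8, 16, -32, 64]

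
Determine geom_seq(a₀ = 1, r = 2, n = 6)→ a_0 = 1*2^0 = 1
a_1 = 1*2^1 = 2
a_2 = 1*2^2 = 4
...
= [1, 2, 4, 8, 16, 32]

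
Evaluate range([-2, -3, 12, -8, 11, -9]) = 21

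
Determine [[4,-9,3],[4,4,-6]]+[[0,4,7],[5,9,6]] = [[4, -5, 10], [9, 13, 0]]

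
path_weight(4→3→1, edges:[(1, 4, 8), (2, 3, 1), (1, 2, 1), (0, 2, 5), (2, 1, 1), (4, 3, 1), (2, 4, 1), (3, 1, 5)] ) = w(4→3)=1 + w(3→1)=5
= 6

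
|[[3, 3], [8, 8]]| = (3)*(8) - (3)*(8)
= 0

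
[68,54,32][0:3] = [68, 54, 32]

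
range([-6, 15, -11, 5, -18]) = 33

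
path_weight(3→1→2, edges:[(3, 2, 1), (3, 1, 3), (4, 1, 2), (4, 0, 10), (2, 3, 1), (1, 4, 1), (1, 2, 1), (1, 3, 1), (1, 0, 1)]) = w(3→1)=3 + w(1→2)=1
= 4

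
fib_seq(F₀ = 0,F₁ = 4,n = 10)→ F_2 = F_1 + F_0 = 4
F_3 = F_2 + F_1 = 8
F_4 = F_3 + F_2 = 12
...
= [0, 4, 4, 8, 12, 20, 32, 52, 84, 136]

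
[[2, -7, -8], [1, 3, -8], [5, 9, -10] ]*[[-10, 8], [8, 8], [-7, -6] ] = [[-20, 8], [70, 80], [92, 172]]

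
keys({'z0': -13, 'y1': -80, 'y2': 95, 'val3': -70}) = ['z0', 'y1', 'y2', 'val3']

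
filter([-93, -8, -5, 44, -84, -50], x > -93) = keep x where x > -93: -93✗, -8✓, -5✓, 44✓, -84✓, -50✓
= [-8, -5, 44, -84, -50]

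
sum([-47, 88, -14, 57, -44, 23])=(-47) + 88 + (-14) + 57 + (-44) + 23
= 63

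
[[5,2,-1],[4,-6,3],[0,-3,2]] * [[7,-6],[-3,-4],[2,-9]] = C[0][0] = (5)*(7) + (2)*(-3) + (-1)*(2) = 27
C[0][1] = (5)*(-6) + (2)*(-4) + (-1)*(-9) = -29
C[1][0] = (4)*(7) + (-6)*(-3) + (3)*(2) = 52
C[1][1] = (4)*(-6) + (-6)*(-4) + (3)*(-9) = -27
C[2][0] = (0)*(7) + (-3)*(-3) + (2)*(2) = 13
C[2][1] = (0)*(-6) + (-3)*(-4) + (2)*(-9) = -6
= [[27, -29], [52, -27], [13, -6]]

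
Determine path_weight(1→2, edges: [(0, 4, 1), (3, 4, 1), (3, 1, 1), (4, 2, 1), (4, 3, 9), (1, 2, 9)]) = 9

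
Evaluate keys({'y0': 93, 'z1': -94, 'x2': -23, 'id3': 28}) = ['y0', 'z1', 'x2', 'id3']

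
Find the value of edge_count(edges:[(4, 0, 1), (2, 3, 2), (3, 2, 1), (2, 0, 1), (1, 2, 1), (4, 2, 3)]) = 6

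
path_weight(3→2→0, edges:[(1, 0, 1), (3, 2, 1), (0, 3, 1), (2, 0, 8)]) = w(3→2)=1 + w(2→0)=8
= 9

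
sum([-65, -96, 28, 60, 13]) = -60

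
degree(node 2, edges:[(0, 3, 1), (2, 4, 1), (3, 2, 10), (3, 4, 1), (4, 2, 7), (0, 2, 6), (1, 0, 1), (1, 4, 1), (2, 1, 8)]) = 5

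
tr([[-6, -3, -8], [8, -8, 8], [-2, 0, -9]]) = diagonal: (-6) + (-8) + (-9)
= -23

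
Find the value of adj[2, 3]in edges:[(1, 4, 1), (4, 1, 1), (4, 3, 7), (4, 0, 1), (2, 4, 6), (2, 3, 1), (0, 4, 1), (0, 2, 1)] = 1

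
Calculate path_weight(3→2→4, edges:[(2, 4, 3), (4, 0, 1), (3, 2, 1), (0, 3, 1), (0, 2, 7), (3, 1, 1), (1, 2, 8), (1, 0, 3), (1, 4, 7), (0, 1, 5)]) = 4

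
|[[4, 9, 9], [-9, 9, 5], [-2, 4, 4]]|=136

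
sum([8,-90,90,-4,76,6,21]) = 8 + (-90) + 90 + (-4) + 76 + 6 + 21
= 107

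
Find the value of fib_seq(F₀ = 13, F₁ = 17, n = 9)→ [13, 17, 30, 47, 77, 124, 201, 325, 526]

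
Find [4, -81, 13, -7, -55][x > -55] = [4, 13, -7]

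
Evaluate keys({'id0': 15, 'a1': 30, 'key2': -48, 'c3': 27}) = ['id0', 'a1', 'key2', 'c3']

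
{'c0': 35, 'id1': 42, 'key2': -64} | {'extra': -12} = {'c0': 35, 'id1': 42, 'key2': -64, 'extra': -12}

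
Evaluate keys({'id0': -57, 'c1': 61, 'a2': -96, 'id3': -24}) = ['id0', 'c1', 'a2', 'id3']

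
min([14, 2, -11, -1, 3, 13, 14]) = -11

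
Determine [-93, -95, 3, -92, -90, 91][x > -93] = keep x where x > -93: -93✗, -95✗, 3✓, -92✓, -90✓, 91✓
= [3, -92, -90, 91]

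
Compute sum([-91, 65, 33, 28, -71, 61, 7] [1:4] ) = slice → [65, 33, 28]
65 + 33 + 28
= 126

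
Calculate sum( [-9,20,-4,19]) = (-9) + 20 + (-4) + 19
= 26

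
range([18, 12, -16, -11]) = 34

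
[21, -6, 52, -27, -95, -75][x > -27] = [21, -6, 52]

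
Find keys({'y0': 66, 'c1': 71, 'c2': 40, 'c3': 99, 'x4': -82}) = ['y0', 'c1', 'c2', 'c3', 'x4']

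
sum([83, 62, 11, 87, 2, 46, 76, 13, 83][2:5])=slice → [11, 87, 2]
11 + 87 + 2
= 100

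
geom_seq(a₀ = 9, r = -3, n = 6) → a_0 = 9*(-3)^0 = 9
a_1 = 9*(-3)^1 = -27
a_2 = 9*(-3)^2 = 81
...
= [9, -27, 81, -243, 729, -2187]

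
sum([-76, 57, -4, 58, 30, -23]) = (-76) + 57 + (-4) + 58 + 30 + (-23)
= 42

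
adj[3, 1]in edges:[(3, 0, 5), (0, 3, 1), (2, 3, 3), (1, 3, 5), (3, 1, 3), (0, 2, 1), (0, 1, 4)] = 3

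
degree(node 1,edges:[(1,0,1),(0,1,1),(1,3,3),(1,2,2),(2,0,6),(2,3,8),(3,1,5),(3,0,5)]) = incident: (1,0), (0,1), (1,3), (1,2), (3,1)
= 5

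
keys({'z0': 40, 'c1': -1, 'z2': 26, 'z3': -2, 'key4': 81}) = ['z0', 'c1', 'z2', 'z3', 'key4']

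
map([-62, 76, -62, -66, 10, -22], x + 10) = [-52, 86, -52, -56, 20, -12]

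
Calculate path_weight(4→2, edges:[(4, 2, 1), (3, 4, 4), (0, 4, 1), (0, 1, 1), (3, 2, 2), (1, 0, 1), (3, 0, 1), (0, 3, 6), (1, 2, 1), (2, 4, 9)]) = 1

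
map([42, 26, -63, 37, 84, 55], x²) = [1764, 676, 3969, 1369, 7056, 3025]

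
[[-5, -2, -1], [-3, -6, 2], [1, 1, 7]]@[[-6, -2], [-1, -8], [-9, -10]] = [[41, 36], [6, 34], [-70, -80]]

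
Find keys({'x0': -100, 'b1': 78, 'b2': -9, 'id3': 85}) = ['x0', 'b1', 'b2', 'id3']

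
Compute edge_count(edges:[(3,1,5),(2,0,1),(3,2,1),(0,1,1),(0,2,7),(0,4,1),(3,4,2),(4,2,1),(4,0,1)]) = 9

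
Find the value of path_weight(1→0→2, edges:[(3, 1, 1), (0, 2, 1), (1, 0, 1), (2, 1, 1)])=w(1→0)=1 + w(0→2)=1
= 2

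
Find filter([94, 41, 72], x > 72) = keep x where x > 72: 94✓, 41✗, 72✗
= [94]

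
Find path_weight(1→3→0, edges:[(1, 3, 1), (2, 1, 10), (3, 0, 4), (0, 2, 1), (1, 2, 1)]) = w(1→3)=1 + w(3→0)=4
= 5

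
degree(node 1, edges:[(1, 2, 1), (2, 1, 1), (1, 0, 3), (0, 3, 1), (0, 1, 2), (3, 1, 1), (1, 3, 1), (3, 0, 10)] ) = 6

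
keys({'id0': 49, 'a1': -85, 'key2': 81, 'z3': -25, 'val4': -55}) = ['id0', 'a1', 'key2', 'z3', 'val4']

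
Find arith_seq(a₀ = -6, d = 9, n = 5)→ [-6, 3, 12, 21, 30]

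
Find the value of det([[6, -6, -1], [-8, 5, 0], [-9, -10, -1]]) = (1)*(6)*det([[5, 0], [-10, -1]]) + (-1)*(-6)*det([[-8, 0], [-9, -1]]) + (1)*(-1)*det([[-8, 5], [-9, -10]])
= -30 + 48 + -125
= -107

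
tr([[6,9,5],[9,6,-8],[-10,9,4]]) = 16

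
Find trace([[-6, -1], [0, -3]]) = diagonal: (-6) + (-3)
= -9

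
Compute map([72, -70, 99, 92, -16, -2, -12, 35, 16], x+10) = [82, -60, 109, 102, -6, 8, -2, 45, 26]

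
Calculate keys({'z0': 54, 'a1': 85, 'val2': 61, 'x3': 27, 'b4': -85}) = ['z0', 'a1', 'val2', 'x3', 'b4']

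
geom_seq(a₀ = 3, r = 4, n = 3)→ [3, 12, 48]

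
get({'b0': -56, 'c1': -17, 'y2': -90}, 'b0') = -56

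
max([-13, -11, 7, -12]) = 7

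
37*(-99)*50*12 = -2197800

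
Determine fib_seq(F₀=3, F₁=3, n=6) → [3, 3, 6, 9, 15, 24]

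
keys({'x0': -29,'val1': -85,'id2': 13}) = ['x0', 'val1', 'id2']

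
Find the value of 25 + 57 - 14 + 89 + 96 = 253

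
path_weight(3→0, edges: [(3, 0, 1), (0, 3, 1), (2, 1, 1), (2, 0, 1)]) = w(3→0)=1
= 1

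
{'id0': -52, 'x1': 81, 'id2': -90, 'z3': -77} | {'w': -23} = {'id0': -52, 'x1': 81, 'id2': -90, 'z3': -77, 'w': -23}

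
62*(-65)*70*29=-8180900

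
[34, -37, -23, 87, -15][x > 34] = keep x where x > 34: 34✗, -37✗, -23✗, 87✓, -15✗
= [87]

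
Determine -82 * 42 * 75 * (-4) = 1033200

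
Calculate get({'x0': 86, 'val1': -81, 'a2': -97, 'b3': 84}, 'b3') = 84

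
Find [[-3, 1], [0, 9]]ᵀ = [[-3, 0], [1, 9]]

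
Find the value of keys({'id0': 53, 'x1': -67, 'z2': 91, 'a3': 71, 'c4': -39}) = ['id0', 'x1', 'z2', 'a3', 'c4']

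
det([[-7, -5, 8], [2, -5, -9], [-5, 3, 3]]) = -431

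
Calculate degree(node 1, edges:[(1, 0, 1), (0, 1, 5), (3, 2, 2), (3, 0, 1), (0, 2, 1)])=incident: (1,0), (0,1)
= 2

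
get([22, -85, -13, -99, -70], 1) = -85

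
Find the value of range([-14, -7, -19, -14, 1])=20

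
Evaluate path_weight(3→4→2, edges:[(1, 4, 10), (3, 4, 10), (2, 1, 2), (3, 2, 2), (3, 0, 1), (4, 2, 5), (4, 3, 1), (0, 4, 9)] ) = 15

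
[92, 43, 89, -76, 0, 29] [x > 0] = [92, 43, 89, 29]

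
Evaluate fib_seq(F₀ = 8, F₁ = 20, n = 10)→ [8, 20, 28, 48, 76, 124, 200, 324, 524, 848]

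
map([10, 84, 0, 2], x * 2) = 10*2=20, 84*2=168, 0*2=0, 2*2=4
= [20, 168, 0, 4]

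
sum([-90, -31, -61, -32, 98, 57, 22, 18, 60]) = (-90) + (-31) + (-61) + (-32) + 98 + 57 + 22 + 18 + 60
= 41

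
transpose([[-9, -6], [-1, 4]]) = [[-9, -1], [-6, 4]]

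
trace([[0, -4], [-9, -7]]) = -7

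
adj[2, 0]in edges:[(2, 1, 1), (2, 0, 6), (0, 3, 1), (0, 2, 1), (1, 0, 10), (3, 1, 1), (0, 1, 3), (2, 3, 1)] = 6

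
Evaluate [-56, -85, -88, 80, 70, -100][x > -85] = [-56, 80, 70]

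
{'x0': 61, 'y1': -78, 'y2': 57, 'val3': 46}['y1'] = -78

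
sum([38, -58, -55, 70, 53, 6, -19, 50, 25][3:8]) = 160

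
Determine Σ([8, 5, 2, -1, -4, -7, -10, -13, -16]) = -36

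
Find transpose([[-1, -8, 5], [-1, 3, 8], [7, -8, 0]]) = [[-1, -1, 7], [-8, 3, -8], [5, 8, 0]]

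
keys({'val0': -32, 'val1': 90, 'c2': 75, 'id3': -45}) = ['val0', 'val1', 'c2', 'id3']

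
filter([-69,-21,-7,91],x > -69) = [-21, -7, 91]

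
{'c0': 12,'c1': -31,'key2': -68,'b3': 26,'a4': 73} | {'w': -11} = {'c0': 12, 'c1': -31, 'key2': -68, 'b3': 26, 'a4': 73, 'w': -11}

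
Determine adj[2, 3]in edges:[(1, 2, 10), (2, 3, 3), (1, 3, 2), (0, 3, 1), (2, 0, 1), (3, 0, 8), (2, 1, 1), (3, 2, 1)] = 3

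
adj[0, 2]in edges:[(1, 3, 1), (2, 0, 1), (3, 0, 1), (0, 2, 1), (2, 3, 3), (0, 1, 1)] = 1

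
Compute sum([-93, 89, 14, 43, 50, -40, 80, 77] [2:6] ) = slice → [14, 43, 50, -40]
14 + 43 + 50 + (-40)
= 67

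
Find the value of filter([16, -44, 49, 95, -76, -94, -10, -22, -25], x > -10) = [16, 49, 95]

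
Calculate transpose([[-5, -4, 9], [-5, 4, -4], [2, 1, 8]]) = [[-5, -5, 2], [-4, 4, 1], [9, -4, 8]]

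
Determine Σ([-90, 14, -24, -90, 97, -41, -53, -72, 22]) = -237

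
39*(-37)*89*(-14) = 1797978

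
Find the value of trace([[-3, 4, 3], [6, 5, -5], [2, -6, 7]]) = diagonal: (-3) + 5 + 7
= 9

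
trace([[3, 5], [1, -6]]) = -3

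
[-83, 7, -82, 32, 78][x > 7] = [32, 78]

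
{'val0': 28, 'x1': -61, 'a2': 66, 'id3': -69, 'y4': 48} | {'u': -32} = {'val0': 28, 'x1': -61, 'a2': 66, 'id3': -69, 'y4': 48, 'u': -32}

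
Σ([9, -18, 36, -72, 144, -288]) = -189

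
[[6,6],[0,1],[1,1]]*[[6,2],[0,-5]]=C[0][0] = (6)*(6) + (6)*(0) = 36
C[0][1] = (6)*(2) + (6)*(-5) = -18
C[1][0] = (0)*(6) + (1)*(0) = 0
C[1][1] = (0)*(2) + (1)*(-5) = -5
C[2][0] = (1)*(6) + (1)*(0) = 6
C[2][1] = (1)*(2) + (1)*(-5) = -3
= [[36, -18], [0, -5], [6, -3]]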